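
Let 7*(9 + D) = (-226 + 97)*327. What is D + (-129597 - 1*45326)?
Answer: -1266707/7 ≈ -1.8096e+5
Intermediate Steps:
D = -42246/7 (D = -9 + ((-226 + 97)*327)/7 = -9 + (-129*327)/7 = -9 + (1/7)*(-42183) = -9 - 42183/7 = -42246/7 ≈ -6035.1)
D + (-129597 - 1*45326) = -42246/7 + (-129597 - 1*45326) = -42246/7 + (-129597 - 45326) = -42246/7 - 174923 = -1266707/7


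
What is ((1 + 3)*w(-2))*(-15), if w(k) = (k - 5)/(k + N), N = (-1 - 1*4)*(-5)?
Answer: 420/23 ≈ 18.261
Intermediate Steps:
N = 25 (N = (-1 - 4)*(-5) = -5*(-5) = 25)
w(k) = (-5 + k)/(25 + k) (w(k) = (k - 5)/(k + 25) = (-5 + k)/(25 + k))
((1 + 3)*w(-2))*(-15) = ((1 + 3)*((-5 - 2)/(25 - 2)))*(-15) = (4*(-7/23))*(-15) = -28/23*(-15) = 420/23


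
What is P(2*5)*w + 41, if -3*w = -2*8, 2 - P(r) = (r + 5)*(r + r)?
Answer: -4645/3 ≈ -1548.3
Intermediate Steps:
P(r) = 2 - 2*r*(5 + r) (P(r) = 2 - (r + 5)*(r + r) = 2 - (5 + r)*2*r = 2 - 2*r*(5 + r))
w = 16/3 (w = -(-2)*8/3 = -1/3*(-16) = 16/3 ≈ 5.3333)
P(2*5)*w + 41 = (2 - 20*5 - 2*(2*5)**2)*(16/3) + 41 = (2 - 10*10 - 2*10**2)*(16/3) + 41 = (2 - 100 - 2*100)*(16/3) + 41 = (2 - 100 - 200)*(16/3) + 41 = -298*16/3 + 41 = -4768/3 + 41 = -4645/3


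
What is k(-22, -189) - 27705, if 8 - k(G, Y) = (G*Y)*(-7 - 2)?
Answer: 9725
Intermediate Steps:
k(G, Y) = 8 + 9*G*Y (k(G, Y) = 8 - G*Y*(-7 - 2) = 8 - G*Y*(-9) = 8 - (-9)*G*Y = 8 + 9*G*Y)
k(-22, -189) - 27705 = (8 + 9*(-22)*(-189)) - 27705 = (8 + 37422) - 27705 = 37430 - 27705 = 9725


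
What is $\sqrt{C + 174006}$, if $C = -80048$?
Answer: $\sqrt{93958} \approx 306.53$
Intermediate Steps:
$\sqrt{C + 174006} = \sqrt{-80048 + 174006} = \sqrt{93958}$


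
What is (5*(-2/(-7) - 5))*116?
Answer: -19140/7 ≈ -2734.3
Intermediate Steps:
(5*(-2/(-7) - 5))*116 = (5*(-2*(-⅐) - 5))*116 = (5*(2/7 - 5))*116 = (5*(-33/7))*116 = -165/7*116 = -19140/7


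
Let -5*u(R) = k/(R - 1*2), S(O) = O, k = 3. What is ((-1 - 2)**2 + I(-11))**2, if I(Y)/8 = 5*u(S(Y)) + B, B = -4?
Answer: 75625/169 ≈ 447.49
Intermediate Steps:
u(R) = -3/(5*(-2 + R)) (u(R) = -3/(5*(R - 1*2)) = -3/(5*(R - 2)) = -3/(5*(-2 + R)))
I(Y) = -32 - 120/(-10 + 5*Y) (I(Y) = 8*(5*(-3/(-10 + 5*Y)) - 4) = 8*(-15/(-10 + 5*Y) - 4) = 8*(-4 - 15/(-10 + 5*Y)) = -32 - 120/(-10 + 5*Y))
((-1 - 2)**2 + I(-11))**2 = ((-1 - 2)**2 + 8*(5 - 4*(-11))/(-2 - 11))**2 = ((-3)**2 + 8*(5 + 44)/(-13))**2 = (9 + 8*(-1/13)*49)**2 = (9 - 392/13)**2 = (-275/13)**2 = 75625/169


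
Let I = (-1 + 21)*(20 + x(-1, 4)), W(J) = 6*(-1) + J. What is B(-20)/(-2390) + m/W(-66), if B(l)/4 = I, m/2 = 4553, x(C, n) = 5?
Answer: -1095367/8604 ≈ -127.31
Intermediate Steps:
W(J) = -6 + J
m = 9106 (m = 2*4553 = 9106)
I = 500 (I = (-1 + 21)*(20 + 5) = 20*25 = 500)
B(l) = 2000 (B(l) = 4*500 = 2000)
B(-20)/(-2390) + m/W(-66) = 2000/(-2390) + 9106/(-6 - 66) = 2000*(-1/2390) + 9106/(-72) = -200/239 + 9106*(-1/72) = -200/239 - 4553/36 = -1095367/8604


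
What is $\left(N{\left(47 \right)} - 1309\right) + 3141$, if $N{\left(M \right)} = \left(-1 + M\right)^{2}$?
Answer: $3948$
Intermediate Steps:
$\left(N{\left(47 \right)} - 1309\right) + 3141 = \left(\left(-1 + 47\right)^{2} - 1309\right) + 3141 = \left(46^{2} - 1309\right) + 3141 = \left(2116 - 1309\right) + 3141 = 807 + 3141 = 3948$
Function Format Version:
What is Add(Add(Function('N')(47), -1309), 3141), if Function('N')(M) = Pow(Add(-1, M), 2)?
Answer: 3948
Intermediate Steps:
Add(Add(Function('N')(47), -1309), 3141) = Add(Add(Pow(Add(-1, 47), 2), -1309), 3141) = Add(Add(Pow(46, 2), -1309), 3141) = Add(Add(2116, -1309), 3141) = Add(807, 3141) = 3948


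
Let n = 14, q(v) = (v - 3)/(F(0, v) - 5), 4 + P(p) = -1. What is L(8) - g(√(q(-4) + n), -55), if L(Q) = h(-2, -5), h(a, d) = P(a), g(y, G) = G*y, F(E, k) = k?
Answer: -5 + 55*√133/3 ≈ 206.43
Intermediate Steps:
P(p) = -5 (P(p) = -4 - 1 = -5)
q(v) = (-3 + v)/(-5 + v) (q(v) = (v - 3)/(v - 5) = (-3 + v)/(-5 + v))
h(a, d) = -5
L(Q) = -5
L(8) - g(√(q(-4) + n), -55) = -5 - (-55)*√((-3 - 4)/(-5 - 4) + 14) = -5 - (-55)*√(-7/(-9) + 14) = -5 - (-55)*√(-⅑*(-7) + 14) = -5 - (-55)*√(7/9 + 14) = -5 - (-55)*√(133/9) = -5 - (-55)*√133/3 = -5 + 55*√133/3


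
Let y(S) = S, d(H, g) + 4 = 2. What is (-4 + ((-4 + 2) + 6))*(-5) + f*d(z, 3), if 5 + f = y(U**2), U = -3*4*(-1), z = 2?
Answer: -278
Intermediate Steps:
U = 12 (U = -12*(-1) = 12)
d(H, g) = -2 (d(H, g) = -4 + 2 = -2)
f = 139 (f = -5 + 12**2 = -5 + 144 = 139)
(-4 + ((-4 + 2) + 6))*(-5) + f*d(z, 3) = (-4 + ((-4 + 2) + 6))*(-5) + 139*(-2) = (-4 + (-2 + 6))*(-5) - 278 = (-4 + 4)*(-5) - 278 = 0*(-5) - 278 = 0 - 278 = -278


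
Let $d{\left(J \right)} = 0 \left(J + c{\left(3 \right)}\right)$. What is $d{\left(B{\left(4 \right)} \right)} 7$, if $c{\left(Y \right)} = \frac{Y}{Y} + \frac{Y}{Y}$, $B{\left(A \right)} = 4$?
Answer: $0$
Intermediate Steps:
$c{\left(Y \right)} = 2$ ($c{\left(Y \right)} = 1 + 1 = 2$)
$d{\left(J \right)} = 0$ ($d{\left(J \right)} = 0 \left(J + 2\right) = 0 \left(2 + J\right) = 0$)
$d{\left(B{\left(4 \right)} \right)} 7 = 0 \cdot 7 = 0$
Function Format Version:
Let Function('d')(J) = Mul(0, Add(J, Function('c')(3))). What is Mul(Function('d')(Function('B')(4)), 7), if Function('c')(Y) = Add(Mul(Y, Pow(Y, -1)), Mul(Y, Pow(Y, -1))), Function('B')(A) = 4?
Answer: 0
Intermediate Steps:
Function('c')(Y) = 2 (Function('c')(Y) = Add(1, 1) = 2)
Function('d')(J) = 0 (Function('d')(J) = Mul(0, Add(J, 2)) = Mul(0, Add(2, J)) = 0)
Mul(Function('d')(Function('B')(4)), 7) = Mul(0, 7) = 0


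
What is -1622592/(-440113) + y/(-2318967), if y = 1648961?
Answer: 3037008129871/1020607523271 ≈ 2.9757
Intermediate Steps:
-1622592/(-440113) + y/(-2318967) = -1622592/(-440113) + 1648961/(-2318967) = -1622592*(-1/440113) + 1648961*(-1/2318967) = 1622592/440113 - 1648961/2318967 = 3037008129871/1020607523271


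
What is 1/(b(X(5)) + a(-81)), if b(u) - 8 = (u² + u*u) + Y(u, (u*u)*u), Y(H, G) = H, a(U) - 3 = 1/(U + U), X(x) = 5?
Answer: 162/10691 ≈ 0.015153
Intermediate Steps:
a(U) = 3 + 1/(2*U) (a(U) = 3 + 1/(U + U) = 3 + 1/(2*U))
b(u) = 8 + u + 2*u² (b(u) = 8 + ((u² + u*u) + u) = 8 + ((u² + u²) + u) = 8 + (2*u² + u) = 8 + (u + 2*u²) = 8 + u + 2*u²)
1/(b(X(5)) + a(-81)) = 1/((8 + 5 + 2*5²) + (3 + (½)/(-81))) = 1/((8 + 5 + 2*25) + (3 + (½)*(-1/81))) = 1/((8 + 5 + 50) + (3 - 1/162)) = 1/(63 + 485/162) = 1/(10691/162) = 162/10691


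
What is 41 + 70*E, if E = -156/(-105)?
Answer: 145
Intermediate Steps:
E = 52/35 (E = -156*(-1/105) = 52/35 ≈ 1.4857)
41 + 70*E = 41 + 70*(52/35) = 41 + 104 = 145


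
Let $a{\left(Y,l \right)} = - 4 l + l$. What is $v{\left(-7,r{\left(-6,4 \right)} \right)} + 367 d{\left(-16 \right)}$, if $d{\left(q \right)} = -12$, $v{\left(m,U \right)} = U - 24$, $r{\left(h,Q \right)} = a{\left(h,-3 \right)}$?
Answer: $-4419$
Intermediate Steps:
$a{\left(Y,l \right)} = - 3 l$
$r{\left(h,Q \right)} = 9$ ($r{\left(h,Q \right)} = \left(-3\right) \left(-3\right) = 9$)
$v{\left(m,U \right)} = -24 + U$
$v{\left(-7,r{\left(-6,4 \right)} \right)} + 367 d{\left(-16 \right)} = \left(-24 + 9\right) + 367 \left(-12\right) = -15 - 4404 = -4419$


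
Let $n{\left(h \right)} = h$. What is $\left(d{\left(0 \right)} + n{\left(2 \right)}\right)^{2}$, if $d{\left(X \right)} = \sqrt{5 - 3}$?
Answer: $\left(2 + \sqrt{2}\right)^{2} \approx 11.657$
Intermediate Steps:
$d{\left(X \right)} = \sqrt{2}$
$\left(d{\left(0 \right)} + n{\left(2 \right)}\right)^{2} = \left(\sqrt{2} + 2\right)^{2} = \left(2 + \sqrt{2}\right)^{2}$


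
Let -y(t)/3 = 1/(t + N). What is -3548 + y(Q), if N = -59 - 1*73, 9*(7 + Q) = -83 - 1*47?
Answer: -4899761/1381 ≈ -3548.0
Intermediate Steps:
Q = -193/9 (Q = -7 + (-83 - 1*47)/9 = -7 + (-83 - 47)/9 = -7 + (⅑)*(-130) = -7 - 130/9 = -193/9 ≈ -21.444)
N = -132 (N = -59 - 73 = -132)
y(t) = -3/(-132 + t) (y(t) = -3/(t - 132) = -3/(-132 + t))
-3548 + y(Q) = -3548 - 3/(-132 - 193/9) = -3548 - 3/(-1381/9) = -3548 - 3*(-9/1381) = -3548 + 27/1381 = -4899761/1381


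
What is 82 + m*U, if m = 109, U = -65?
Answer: -7003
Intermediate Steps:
82 + m*U = 82 + 109*(-65) = 82 - 7085 = -7003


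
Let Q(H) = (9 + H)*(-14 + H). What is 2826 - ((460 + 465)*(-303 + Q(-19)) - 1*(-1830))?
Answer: -23979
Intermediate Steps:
Q(H) = (-14 + H)*(9 + H)
2826 - ((460 + 465)*(-303 + Q(-19)) - 1*(-1830)) = 2826 - ((460 + 465)*(-303 + (-126 + (-19)**2 - 5*(-19))) - 1*(-1830)) = 2826 - (925*(-303 + (-126 + 361 + 95)) + 1830) = 2826 - (925*(-303 + 330) + 1830) = 2826 - (925*27 + 1830) = 2826 - (24975 + 1830) = 2826 - 1*26805 = 2826 - 26805 = -23979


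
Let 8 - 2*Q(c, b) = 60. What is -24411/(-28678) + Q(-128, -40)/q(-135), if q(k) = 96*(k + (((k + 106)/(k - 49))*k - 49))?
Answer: 1385185502/1624795107 ≈ 0.85253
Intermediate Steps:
Q(c, b) = -26 (Q(c, b) = 4 - ½*60 = 4 - 30 = -26)
q(k) = -4704 + 96*k + 96*k*(106 + k)/(-49 + k) (q(k) = 96*(k + (((106 + k)/(-49 + k))*k - 49)) = 96*(k + (k*(106 + k)/(-49 + k) - 49)) = 96*(k + (-49 + k*(106 + k)/(-49 + k))) = 96*(-49 + k + k*(106 + k)/(-49 + k)) = -4704 + 96*k + 96*k*(106 + k)/(-49 + k))
-24411/(-28678) + Q(-128, -40)/q(-135) = -24411/(-28678) - 26*(-49 - 135)/(96*(2401 + 2*(-135)² + 8*(-135))) = -24411*(-1/28678) - 26*(-23/(12*(2401 + 2*18225 - 1080))) = 24411/28678 - 26*(-23/(12*(2401 + 36450 - 1080))) = 24411/28678 - 26/(96*(-1/184)*37771) = 24411/28678 - 26/(-453252/23) = 24411/28678 - 26*(-23/453252) = 24411/28678 + 299/226626 = 1385185502/1624795107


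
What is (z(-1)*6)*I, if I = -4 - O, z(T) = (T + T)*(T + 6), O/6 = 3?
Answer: 1320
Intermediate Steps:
O = 18 (O = 6*3 = 18)
z(T) = 2*T*(6 + T) (z(T) = (2*T)*(6 + T) = 2*T*(6 + T))
I = -22 (I = -4 - 1*18 = -4 - 18 = -22)
(z(-1)*6)*I = ((2*(-1)*(6 - 1))*6)*(-22) = ((2*(-1)*5)*6)*(-22) = -10*6*(-22) = -60*(-22) = 1320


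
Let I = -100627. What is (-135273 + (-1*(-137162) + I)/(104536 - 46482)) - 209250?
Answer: -20000901707/58054 ≈ -3.4452e+5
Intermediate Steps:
(-135273 + (-1*(-137162) + I)/(104536 - 46482)) - 209250 = (-135273 + (-1*(-137162) - 100627)/(104536 - 46482)) - 209250 = (-135273 + (137162 - 100627)/58054) - 209250 = (-135273 + 36535*(1/58054)) - 209250 = (-135273 + 36535/58054) - 209250 = -7853102207/58054 - 209250 = -20000901707/58054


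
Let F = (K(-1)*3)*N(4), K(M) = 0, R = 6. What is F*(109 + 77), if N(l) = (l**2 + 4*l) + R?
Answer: 0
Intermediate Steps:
N(l) = 6 + l**2 + 4*l (N(l) = (l**2 + 4*l) + 6 = 6 + l**2 + 4*l)
F = 0 (F = (0*3)*(6 + 4**2 + 4*4) = 0*(6 + 16 + 16) = 0*38 = 0)
F*(109 + 77) = 0*(109 + 77) = 0*186 = 0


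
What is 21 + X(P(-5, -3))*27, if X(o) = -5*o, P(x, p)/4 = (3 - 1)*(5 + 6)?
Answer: -11859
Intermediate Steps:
P(x, p) = 88 (P(x, p) = 4*((3 - 1)*(5 + 6)) = 4*(2*11) = 4*22 = 88)
21 + X(P(-5, -3))*27 = 21 - 5*88*27 = 21 - 440*27 = 21 - 11880 = -11859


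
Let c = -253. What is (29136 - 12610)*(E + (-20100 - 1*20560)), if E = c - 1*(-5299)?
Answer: -588556964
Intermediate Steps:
E = 5046 (E = -253 - 1*(-5299) = -253 + 5299 = 5046)
(29136 - 12610)*(E + (-20100 - 1*20560)) = (29136 - 12610)*(5046 + (-20100 - 1*20560)) = 16526*(5046 + (-20100 - 20560)) = 16526*(5046 - 40660) = 16526*(-35614) = -588556964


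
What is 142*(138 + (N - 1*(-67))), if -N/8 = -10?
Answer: 40470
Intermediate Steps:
N = 80 (N = -8*(-10) = 80)
142*(138 + (N - 1*(-67))) = 142*(138 + (80 - 1*(-67))) = 142*(138 + (80 + 67)) = 142*(138 + 147) = 142*285 = 40470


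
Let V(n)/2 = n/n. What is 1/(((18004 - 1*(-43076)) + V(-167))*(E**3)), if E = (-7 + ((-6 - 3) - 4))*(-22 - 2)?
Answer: 1/6755180544000 ≈ 1.4803e-13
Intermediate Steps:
V(n) = 2 (V(n) = 2*(n/n) = 2*1 = 2)
E = 480 (E = (-7 + (-9 - 4))*(-24) = (-7 - 13)*(-24) = -20*(-24) = 480)
1/(((18004 - 1*(-43076)) + V(-167))*(E**3)) = 1/(((18004 - 1*(-43076)) + 2)*(480**3)) = 1/(((18004 + 43076) + 2)*110592000) = (1/110592000)/(61080 + 2) = (1/110592000)/61082 = (1/61082)*(1/110592000) = 1/6755180544000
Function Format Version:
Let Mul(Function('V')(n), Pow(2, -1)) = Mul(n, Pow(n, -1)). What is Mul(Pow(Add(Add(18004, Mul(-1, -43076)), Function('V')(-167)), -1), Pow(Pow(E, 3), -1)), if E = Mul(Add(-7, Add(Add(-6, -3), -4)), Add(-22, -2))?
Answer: Rational(1, 6755180544000) ≈ 1.4803e-13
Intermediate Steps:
Function('V')(n) = 2 (Function('V')(n) = Mul(2, Mul(n, Pow(n, -1))) = Mul(2, 1) = 2)
E = 480 (E = Mul(Add(-7, Add(-9, -4)), -24) = Mul(Add(-7, -13), -24) = Mul(-20, -24) = 480)
Mul(Pow(Add(Add(18004, Mul(-1, -43076)), Function('V')(-167)), -1), Pow(Pow(E, 3), -1)) = Mul(Pow(Add(Add(18004, Mul(-1, -43076)), 2), -1), Pow(Pow(480, 3), -1)) = Mul(Pow(Add(Add(18004, 43076), 2), -1), Pow(110592000, -1)) = Mul(Pow(Add(61080, 2), -1), Rational(1, 110592000)) = Mul(Pow(61082, -1), Rational(1, 110592000)) = Mul(Rational(1, 61082), Rational(1, 110592000)) = Rational(1, 6755180544000)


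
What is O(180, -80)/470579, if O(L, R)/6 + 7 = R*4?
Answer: -1962/470579 ≈ -0.0041693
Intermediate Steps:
O(L, R) = -42 + 24*R (O(L, R) = -42 + 6*(R*4) = -42 + 6*(4*R) = -42 + 24*R)
O(180, -80)/470579 = (-42 + 24*(-80))/470579 = (-42 - 1920)*(1/470579) = -1962*1/470579 = -1962/470579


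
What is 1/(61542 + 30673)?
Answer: 1/92215 ≈ 1.0844e-5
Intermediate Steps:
1/(61542 + 30673) = 1/92215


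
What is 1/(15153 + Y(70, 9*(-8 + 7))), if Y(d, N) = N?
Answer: 1/15144 ≈ 6.6033e-5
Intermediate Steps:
1/(15153 + Y(70, 9*(-8 + 7))) = 1/(15153 + 9*(-8 + 7)) = 1/(15153 + 9*(-1)) = 1/(15153 - 9) = 1/15144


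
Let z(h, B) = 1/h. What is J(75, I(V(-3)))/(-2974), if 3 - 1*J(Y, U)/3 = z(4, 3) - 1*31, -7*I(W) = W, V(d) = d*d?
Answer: -405/11896 ≈ -0.034045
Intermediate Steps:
V(d) = d²
I(W) = -W/7
J(Y, U) = 405/4 (J(Y, U) = 9 - 3*(1/4 - 1*31) = 9 - 3*(¼ - 31) = 9 - 3*(-123/4) = 9 + 369/4 = 405/4)
J(75, I(V(-3)))/(-2974) = (405/4)/(-2974) = (405/4)*(-1/2974) = -405/11896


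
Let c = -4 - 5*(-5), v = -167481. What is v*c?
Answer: -3517101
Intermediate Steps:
c = 21 (c = -4 + 25 = 21)
v*c = -167481*21 = -3517101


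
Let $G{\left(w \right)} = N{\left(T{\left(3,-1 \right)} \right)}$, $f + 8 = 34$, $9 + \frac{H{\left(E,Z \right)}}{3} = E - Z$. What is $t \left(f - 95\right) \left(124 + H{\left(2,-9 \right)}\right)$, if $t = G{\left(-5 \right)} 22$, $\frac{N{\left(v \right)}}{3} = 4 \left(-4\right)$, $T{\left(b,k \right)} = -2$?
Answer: $9472320$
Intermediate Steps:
$H{\left(E,Z \right)} = -27 - 3 Z + 3 E$ ($H{\left(E,Z \right)} = -27 + 3 \left(E - Z\right) = -27 + \left(- 3 Z + 3 E\right) = -27 - 3 Z + 3 E$)
$f = 26$ ($f = -8 + 34 = 26$)
$N{\left(v \right)} = -48$ ($N{\left(v \right)} = 3 \cdot 4 \left(-4\right) = 3 \left(-16\right) = -48$)
$G{\left(w \right)} = -48$
$t = -1056$ ($t = \left(-48\right) 22 = -1056$)
$t \left(f - 95\right) \left(124 + H{\left(2,-9 \right)}\right) = - 1056 \left(26 - 95\right) \left(124 - -6\right) = - 1056 \left(- 69 \left(124 + \left(-27 + 27 + 6\right)\right)\right) = - 1056 \left(- 69 \left(124 + 6\right)\right) = - 1056 \left(\left(-69\right) 130\right) = \left(-1056\right) \left(-8970\right) = 9472320$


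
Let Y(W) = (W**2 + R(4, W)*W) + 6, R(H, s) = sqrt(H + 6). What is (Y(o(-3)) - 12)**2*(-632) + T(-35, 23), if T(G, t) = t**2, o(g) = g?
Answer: -62039 + 11376*sqrt(10) ≈ -26065.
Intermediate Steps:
R(H, s) = sqrt(6 + H)
Y(W) = 6 + W**2 + W*sqrt(10) (Y(W) = (W**2 + sqrt(6 + 4)*W) + 6 = (W**2 + sqrt(10)*W) + 6 = (W**2 + W*sqrt(10)) + 6 = 6 + W**2 + W*sqrt(10))
(Y(o(-3)) - 12)**2*(-632) + T(-35, 23) = ((6 + (-3)**2 - 3*sqrt(10)) - 12)**2*(-632) + 23**2 = ((6 + 9 - 3*sqrt(10)) - 12)**2*(-632) + 529 = ((15 - 3*sqrt(10)) - 12)**2*(-632) + 529 = (3 - 3*sqrt(10))**2*(-632) + 529 = -632*(3 - 3*sqrt(10))**2 + 529 = 529 - 632*(3 - 3*sqrt(10))**2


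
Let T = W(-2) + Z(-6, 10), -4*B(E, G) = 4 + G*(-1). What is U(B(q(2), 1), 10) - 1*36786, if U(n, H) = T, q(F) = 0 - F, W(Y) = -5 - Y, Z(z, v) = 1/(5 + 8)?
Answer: -478256/13 ≈ -36789.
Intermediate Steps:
Z(z, v) = 1/13
q(F) = -F
B(E, G) = -1 + G/4 (B(E, G) = -(4 + G*(-1))/4 = -(4 - G)/4 = -1 + G/4)
T = -38/13 (T = (-5 - 1*(-2)) + 1/13 = (-5 + 2) + 1/13 = -3 + 1/13 = -38/13 ≈ -2.9231)
U(n, H) = -38/13
U(B(q(2), 1), 10) - 1*36786 = -38/13 - 1*36786 = -38/13 - 36786 = -478256/13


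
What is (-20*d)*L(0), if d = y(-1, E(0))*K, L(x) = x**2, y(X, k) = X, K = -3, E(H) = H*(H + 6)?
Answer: 0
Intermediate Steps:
E(H) = H*(6 + H)
d = 3 (d = -1*(-3) = 3)
(-20*d)*L(0) = -20*3*0**2 = -60*0 = 0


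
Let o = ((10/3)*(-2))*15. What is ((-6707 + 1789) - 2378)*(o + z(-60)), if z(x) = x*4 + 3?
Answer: 2458752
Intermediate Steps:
z(x) = 3 + 4*x (z(x) = 4*x + 3 = 3 + 4*x)
o = -100 (o = ((10*(⅓))*(-2))*15 = ((10/3)*(-2))*15 = -20/3*15 = -100)
((-6707 + 1789) - 2378)*(o + z(-60)) = ((-6707 + 1789) - 2378)*(-100 + (3 + 4*(-60))) = (-4918 - 2378)*(-100 + (3 - 240)) = -7296*(-100 - 237) = -7296*(-337) = 2458752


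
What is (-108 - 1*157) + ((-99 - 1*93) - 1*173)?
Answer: -630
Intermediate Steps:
(-108 - 1*157) + ((-99 - 1*93) - 1*173) = (-108 - 157) + ((-99 - 93) - 173) = -265 + (-192 - 173) = -265 - 365 = -630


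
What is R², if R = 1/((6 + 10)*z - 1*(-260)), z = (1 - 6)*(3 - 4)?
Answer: 1/115600 ≈ 8.6505e-6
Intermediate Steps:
z = 5 (z = -5*(-1) = 5)
R = 1/340 (R = 1/((6 + 10)*5 - 1*(-260)) = 1/(16*5 + 260) = 1/(80 + 260) = 1/340 ≈ 0.0029412)
R² = (1/340)² = 1/115600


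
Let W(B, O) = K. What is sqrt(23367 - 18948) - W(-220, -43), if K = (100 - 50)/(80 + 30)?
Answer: -5/11 + 3*sqrt(491) ≈ 66.021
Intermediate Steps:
K = 5/11 (K = 50/110 = 50*(1/110) = 5/11 ≈ 0.45455)
W(B, O) = 5/11
sqrt(23367 - 18948) - W(-220, -43) = sqrt(23367 - 18948) - 1*5/11 = sqrt(4419) - 5/11 = 3*sqrt(491) - 5/11 = -5/11 + 3*sqrt(491)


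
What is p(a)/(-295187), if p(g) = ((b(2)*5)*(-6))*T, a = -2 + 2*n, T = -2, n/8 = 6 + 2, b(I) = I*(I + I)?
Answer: -480/295187 ≈ -0.0016261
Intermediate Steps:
b(I) = 2*I² (b(I) = I*(2*I) = 2*I²)
n = 64 (n = 8*(6 + 2) = 8*8 = 64)
a = 126 (a = -2 + 2*64 = -2 + 128 = 126)
p(g) = 480 (p(g) = (((2*2²)*5)*(-6))*(-2) = (((2*4)*5)*(-6))*(-2) = ((8*5)*(-6))*(-2) = (40*(-6))*(-2) = -240*(-2) = 480)
p(a)/(-295187) = 480/(-295187) = 480*(-1/295187) = -480/295187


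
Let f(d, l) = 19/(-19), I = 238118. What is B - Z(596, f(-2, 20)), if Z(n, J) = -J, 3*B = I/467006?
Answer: -581450/700509 ≈ -0.83004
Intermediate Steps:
f(d, l) = -1 (f(d, l) = 19*(-1/19) = -1)
B = 119059/700509 (B = (238118/467006)/3 = (238118*(1/467006))/3 = (⅓)*(119059/233503) = 119059/700509 ≈ 0.16996)
B - Z(596, f(-2, 20)) = 119059/700509 - (-1)*(-1) = 119059/700509 - 1*1 = 119059/700509 - 1 = -581450/700509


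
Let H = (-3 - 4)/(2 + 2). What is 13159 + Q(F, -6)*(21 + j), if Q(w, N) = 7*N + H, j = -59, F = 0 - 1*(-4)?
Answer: 29643/2 ≈ 14822.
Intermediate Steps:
F = 4 (F = 0 + 4 = 4)
H = -7/4 ≈ -1.7500
Q(w, N) = -7/4 + 7*N (Q(w, N) = 7*N - 7/4 = -7/4 + 7*N)
13159 + Q(F, -6)*(21 + j) = 13159 + (-7/4 + 7*(-6))*(21 - 59) = 13159 + (-7/4 - 42)*(-38) = 13159 - 175/4*(-38) = 13159 + 3325/2 = 29643/2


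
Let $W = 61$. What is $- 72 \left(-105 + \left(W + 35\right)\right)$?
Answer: $648$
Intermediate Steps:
$- 72 \left(-105 + \left(W + 35\right)\right) = - 72 \left(-105 + \left(61 + 35\right)\right) = - 72 \left(-105 + 96\right) = \left(-72\right) \left(-9\right) = 648$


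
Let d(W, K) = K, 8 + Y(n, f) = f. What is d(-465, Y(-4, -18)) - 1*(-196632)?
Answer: 196606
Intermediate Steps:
Y(n, f) = -8 + f
d(-465, Y(-4, -18)) - 1*(-196632) = (-8 - 18) - 1*(-196632) = -26 + 196632 = 196606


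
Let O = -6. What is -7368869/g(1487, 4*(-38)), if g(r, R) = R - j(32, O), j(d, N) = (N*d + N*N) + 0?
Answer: -7368869/4 ≈ -1.8422e+6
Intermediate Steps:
j(d, N) = N**2 + N*d (j(d, N) = (N*d + N**2) + 0 = (N**2 + N*d) + 0 = N**2 + N*d)
g(r, R) = 156 + R (g(r, R) = R - (-6)*(-6 + 32) = R - (-6)*26 = R - 1*(-156) = R + 156 = 156 + R)
-7368869/g(1487, 4*(-38)) = -7368869/(156 + 4*(-38)) = -7368869/(156 - 152) = -7368869/4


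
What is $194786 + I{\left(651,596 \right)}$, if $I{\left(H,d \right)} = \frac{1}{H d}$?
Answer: $\frac{75576188857}{387996} \approx 1.9479 \cdot 10^{5}$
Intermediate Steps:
$I{\left(H,d \right)} = \frac{1}{H d}$
$194786 + I{\left(651,596 \right)} = 194786 + \frac{1}{651 \cdot 596} = 194786 + \frac{1}{651} \cdot \frac{1}{596} = 194786 + \frac{1}{387996} = \frac{75576188857}{387996}$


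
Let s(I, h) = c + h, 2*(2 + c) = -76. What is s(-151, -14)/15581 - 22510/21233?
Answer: -351874892/330831373 ≈ -1.0636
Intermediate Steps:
c = -40 (c = -2 + (½)*(-76) = -2 - 38 = -40)
s(I, h) = -40 + h
s(-151, -14)/15581 - 22510/21233 = (-40 - 14)/15581 - 22510/21233 = -54*1/15581 - 22510*1/21233 = -54/15581 - 22510/21233 = -351874892/330831373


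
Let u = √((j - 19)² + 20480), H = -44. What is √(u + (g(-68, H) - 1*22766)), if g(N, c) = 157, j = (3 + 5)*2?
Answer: √(-22609 + √20489) ≈ 149.89*I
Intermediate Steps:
j = 16 (j = 8*2 = 16)
u = √20489 (u = √((16 - 19)² + 20480) = √((-3)² + 20480) = √(9 + 20480) = √20489 ≈ 143.14)
√(u + (g(-68, H) - 1*22766)) = √(√20489 + (157 - 1*22766)) = √(√20489 + (157 - 22766)) = √(√20489 - 22609) = √(-22609 + √20489)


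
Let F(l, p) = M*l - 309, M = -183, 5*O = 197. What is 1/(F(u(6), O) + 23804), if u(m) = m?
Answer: 1/22397 ≈ 4.4649e-5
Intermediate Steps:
O = 197/5 (O = (⅕)*197 = 197/5 ≈ 39.400)
F(l, p) = -309 - 183*l (F(l, p) = -183*l - 309 = -309 - 183*l)
1/(F(u(6), O) + 23804) = 1/((-309 - 183*6) + 23804) = 1/((-309 - 1098) + 23804) = 1/(-1407 + 23804) = 1/22397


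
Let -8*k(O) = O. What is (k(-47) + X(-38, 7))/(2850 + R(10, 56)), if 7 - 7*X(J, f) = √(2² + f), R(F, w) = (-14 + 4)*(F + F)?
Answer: 11/4240 - √11/18550 ≈ 0.0024155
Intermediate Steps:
R(F, w) = -20*F
k(O) = -O/8
X(J, f) = 1 - √(4 + f)/7 (X(J, f) = 1 - √(2² + f)/7 = 1 - √(4 + f)/7)
(k(-47) + X(-38, 7))/(2850 + R(10, 56)) = (-⅛*(-47) + (1 - √(4 + 7)/7))/(2850 - 20*10) = (47/8 + (1 - √11/7))/(2850 - 200) = (55/8 - √11/7)/2650 = (55/8 - √11/7)*(1/2650) = 11/4240 - √11/18550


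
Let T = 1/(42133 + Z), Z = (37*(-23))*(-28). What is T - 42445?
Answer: -2799714644/65961 ≈ -42445.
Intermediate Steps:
Z = 23828 (Z = -851*(-28) = 23828)
T = 1/65961 (T = 1/(42133 + 23828) = 1/65961 ≈ 1.5160e-5)
T - 42445 = 1/65961 - 42445 = -2799714644/65961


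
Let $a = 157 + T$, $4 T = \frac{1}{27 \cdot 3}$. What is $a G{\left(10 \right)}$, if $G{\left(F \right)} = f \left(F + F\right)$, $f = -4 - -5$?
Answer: $\frac{254345}{81} \approx 3140.1$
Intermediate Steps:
$f = 1$ ($f = -4 + 5 = 1$)
$T = \frac{1}{324}$ ($T = \frac{1}{4 \cdot 27 \cdot 3} = \frac{1}{4 \cdot 81} = \frac{1}{4} \cdot \frac{1}{81} = \frac{1}{324} \approx 0.0030864$)
$G{\left(F \right)} = 2 F$ ($G{\left(F \right)} = 1 \left(F + F\right) = 1 \cdot 2 F = 2 F$)
$a = \frac{50869}{324}$ ($a = 157 + \frac{1}{324} = \frac{50869}{324} \approx 157.0$)
$a G{\left(10 \right)} = \frac{50869 \cdot 2 \cdot 10}{324} = \frac{50869}{324} \cdot 20 = \frac{254345}{81}$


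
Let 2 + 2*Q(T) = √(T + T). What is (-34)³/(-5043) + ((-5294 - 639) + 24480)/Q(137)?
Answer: 64123694/226935 + 18547*√274/135 ≈ 2556.7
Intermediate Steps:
Q(T) = -1 + √2*√T/2 (Q(T) = -1 + √(T + T)/2 = -1 + √(2*T)/2 = -1 + (√2*√T)/2 = -1 + √2*√T/2)
(-34)³/(-5043) + ((-5294 - 639) + 24480)/Q(137) = (-34)³/(-5043) + ((-5294 - 639) + 24480)/(-1 + √2*√137/2) = -39304*(-1/5043) + (-5933 + 24480)/(-1 + √274/2) = 39304/5043 + 18547/(-1 + √274/2)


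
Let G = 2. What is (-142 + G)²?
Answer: 19600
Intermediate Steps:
(-142 + G)² = (-142 + 2)² = (-140)² = 19600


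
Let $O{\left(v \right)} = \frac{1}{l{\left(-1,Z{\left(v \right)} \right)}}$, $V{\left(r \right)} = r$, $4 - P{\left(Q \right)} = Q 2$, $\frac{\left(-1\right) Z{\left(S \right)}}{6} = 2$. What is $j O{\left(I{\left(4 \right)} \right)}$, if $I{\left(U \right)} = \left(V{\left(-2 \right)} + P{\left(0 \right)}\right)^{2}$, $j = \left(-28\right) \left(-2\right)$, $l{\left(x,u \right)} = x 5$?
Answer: $- \frac{56}{5} \approx -11.2$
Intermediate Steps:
$Z{\left(S \right)} = -12$ ($Z{\left(S \right)} = \left(-6\right) 2 = -12$)
$l{\left(x,u \right)} = 5 x$
$P{\left(Q \right)} = 4 - 2 Q$ ($P{\left(Q \right)} = 4 - Q 2 = 4 - 2 Q$)
$j = 56$
$I{\left(U \right)} = 4$ ($I{\left(U \right)} = \left(-2 + \left(4 - 0\right)\right)^{2} = \left(-2 + \left(4 + 0\right)\right)^{2} = \left(-2 + 4\right)^{2} = 2^{2} = 4$)
$O{\left(v \right)} = - \frac{1}{5}$ ($O{\left(v \right)} = \frac{1}{5 \left(-1\right)} = \frac{1}{-5} = - \frac{1}{5}$)
$j O{\left(I{\left(4 \right)} \right)} = 56 \left(- \frac{1}{5}\right) = - \frac{56}{5}$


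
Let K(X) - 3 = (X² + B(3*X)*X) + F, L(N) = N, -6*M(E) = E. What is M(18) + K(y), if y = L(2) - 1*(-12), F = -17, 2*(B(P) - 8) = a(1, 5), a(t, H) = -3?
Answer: 270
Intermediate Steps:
M(E) = -E/6
B(P) = 13/2 (B(P) = 8 + (½)*(-3) = 8 - 3/2 = 13/2)
y = 14 (y = 2 - 1*(-12) = 2 + 12 = 14)
K(X) = -14 + X² + 13*X/2 (K(X) = 3 + ((X² + 13*X/2) - 17) = 3 + (-17 + X² + 13*X/2) = -14 + X² + 13*X/2)
M(18) + K(y) = -⅙*18 + (-14 + 14² + (13/2)*14) = -3 + (-14 + 196 + 91) = -3 + 273 = 270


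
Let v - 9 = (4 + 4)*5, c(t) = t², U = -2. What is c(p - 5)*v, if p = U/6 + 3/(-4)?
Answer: 261121/144 ≈ 1813.3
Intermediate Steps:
p = -13/12 (p = -2/6 + 3/(-4) = -2*⅙ + 3*(-¼) = -⅓ - ¾ = -13/12 ≈ -1.0833)
v = 49 (v = 9 + (4 + 4)*5 = 9 + 8*5 = 9 + 40 = 49)
c(p - 5)*v = (-13/12 - 5)²*49 = (-73/12)²*49 = (5329/144)*49 = 261121/144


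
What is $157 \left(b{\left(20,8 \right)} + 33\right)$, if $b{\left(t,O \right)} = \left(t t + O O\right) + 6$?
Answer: $78971$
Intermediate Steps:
$b{\left(t,O \right)} = 6 + O^{2} + t^{2}$ ($b{\left(t,O \right)} = \left(t^{2} + O^{2}\right) + 6 = \left(O^{2} + t^{2}\right) + 6 = 6 + O^{2} + t^{2}$)
$157 \left(b{\left(20,8 \right)} + 33\right) = 157 \left(\left(6 + 8^{2} + 20^{2}\right) + 33\right) = 157 \left(\left(6 + 64 + 400\right) + 33\right) = 157 \left(470 + 33\right) = 157 \cdot 503 = 78971$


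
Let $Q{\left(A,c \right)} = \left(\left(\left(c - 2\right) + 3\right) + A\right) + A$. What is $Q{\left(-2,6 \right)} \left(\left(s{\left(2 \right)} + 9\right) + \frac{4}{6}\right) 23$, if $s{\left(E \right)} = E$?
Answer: $805$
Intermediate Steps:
$Q{\left(A,c \right)} = 1 + c + 2 A$ ($Q{\left(A,c \right)} = \left(\left(\left(-2 + c\right) + 3\right) + A\right) + A = \left(\left(1 + c\right) + A\right) + A = \left(1 + A + c\right) + A = 1 + c + 2 A$)
$Q{\left(-2,6 \right)} \left(\left(s{\left(2 \right)} + 9\right) + \frac{4}{6}\right) 23 = \left(1 + 6 + 2 \left(-2\right)\right) \left(\left(2 + 9\right) + \frac{4}{6}\right) 23 = \left(1 + 6 - 4\right) \left(11 + 4 \cdot \frac{1}{6}\right) 23 = 3 \left(11 + \frac{2}{3}\right) 23 = 3 \cdot \frac{35}{3} \cdot 23 = 35 \cdot 23 = 805$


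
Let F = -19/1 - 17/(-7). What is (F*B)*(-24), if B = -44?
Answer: -122496/7 ≈ -17499.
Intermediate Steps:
F = -116/7 (F = -19*1 - 17*(-⅐) = -19 + 17/7 = -116/7 ≈ -16.571)
(F*B)*(-24) = -116/7*(-44)*(-24) = (5104/7)*(-24) = -122496/7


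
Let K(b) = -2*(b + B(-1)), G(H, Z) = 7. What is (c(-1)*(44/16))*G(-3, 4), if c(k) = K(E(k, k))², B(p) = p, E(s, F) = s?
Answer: 308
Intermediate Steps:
K(b) = 2 - 2*b (K(b) = -2*(b - 1) = -2*(-1 + b) = 2 - 2*b)
c(k) = (2 - 2*k)²
(c(-1)*(44/16))*G(-3, 4) = ((4*(-1 - 1)²)*(44/16))*7 = ((4*(-2)²)*(44*(1/16)))*7 = ((4*4)*(11/4))*7 = (16*(11/4))*7 = 44*7 = 308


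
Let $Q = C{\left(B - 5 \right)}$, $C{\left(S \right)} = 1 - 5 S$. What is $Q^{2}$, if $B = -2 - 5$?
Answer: $3721$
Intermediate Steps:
$B = -7$ ($B = -2 - 5 = -7$)
$Q = 61$ ($Q = 1 - 5 \left(-7 - 5\right) = 1 - -60 = 1 + 60 = 61$)
$Q^{2} = 61^{2} = 3721$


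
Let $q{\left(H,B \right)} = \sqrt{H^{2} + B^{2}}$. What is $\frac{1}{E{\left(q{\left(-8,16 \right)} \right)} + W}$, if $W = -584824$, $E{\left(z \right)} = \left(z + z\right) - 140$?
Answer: $- \frac{146241}{85545720004} - \frac{\sqrt{5}}{21386430001} \approx -1.7096 \cdot 10^{-6}$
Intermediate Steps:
$q{\left(H,B \right)} = \sqrt{B^{2} + H^{2}}$
$E{\left(z \right)} = -140 + 2 z$ ($E{\left(z \right)} = 2 z - 140 = -140 + 2 z$)
$\frac{1}{E{\left(q{\left(-8,16 \right)} \right)} + W} = \frac{1}{\left(-140 + 2 \sqrt{16^{2} + \left(-8\right)^{2}}\right) - 584824} = \frac{1}{\left(-140 + 2 \sqrt{256 + 64}\right) - 584824} = \frac{1}{\left(-140 + 2 \sqrt{320}\right) - 584824} = \frac{1}{\left(-140 + 2 \cdot 8 \sqrt{5}\right) - 584824} = \frac{1}{\left(-140 + 16 \sqrt{5}\right) - 584824} = \frac{1}{-584964 + 16 \sqrt{5}}$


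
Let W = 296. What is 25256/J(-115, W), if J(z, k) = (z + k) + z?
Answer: 1148/3 ≈ 382.67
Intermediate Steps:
J(z, k) = k + 2*z (J(z, k) = (k + z) + z = k + 2*z)
25256/J(-115, W) = 25256/(296 + 2*(-115)) = 25256/(296 - 230) = 25256/66 = 25256*(1/66) = 1148/3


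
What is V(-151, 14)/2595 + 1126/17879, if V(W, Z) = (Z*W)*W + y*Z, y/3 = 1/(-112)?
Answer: 45681138971/371168040 ≈ 123.07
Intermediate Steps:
y = -3/112 (y = 3/(-112) = 3*(-1/112) = -3/112 ≈ -0.026786)
V(W, Z) = -3*Z/112 + Z*W**2 (V(W, Z) = (Z*W)*W - 3*Z/112 = (W*Z)*W - 3*Z/112 = Z*W**2 - 3*Z/112 = -3*Z/112 + Z*W**2)
V(-151, 14)/2595 + 1126/17879 = ((1/112)*14*(-3 + 112*(-151)**2))/2595 + 1126/17879 = ((1/112)*14*(-3 + 112*22801))*(1/2595) + 1126*(1/17879) = ((1/112)*14*(-3 + 2553712))*(1/2595) + 1126/17879 = ((1/112)*14*2553709)*(1/2595) + 1126/17879 = (2553709/8)*(1/2595) + 1126/17879 = 2553709/20760 + 1126/17879 = 45681138971/371168040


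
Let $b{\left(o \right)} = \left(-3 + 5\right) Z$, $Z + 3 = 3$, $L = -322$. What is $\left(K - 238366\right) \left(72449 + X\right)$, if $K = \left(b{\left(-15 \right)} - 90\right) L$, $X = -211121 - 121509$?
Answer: $54478258866$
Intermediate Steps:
$Z = 0$ ($Z = -3 + 3 = 0$)
$b{\left(o \right)} = 0$ ($b{\left(o \right)} = \left(-3 + 5\right) 0 = 2 \cdot 0 = 0$)
$X = -332630$ ($X = -211121 - 121509 = -332630$)
$K = 28980$ ($K = \left(0 - 90\right) \left(-322\right) = \left(-90\right) \left(-322\right) = 28980$)
$\left(K - 238366\right) \left(72449 + X\right) = \left(28980 - 238366\right) \left(72449 - 332630\right) = \left(-209386\right) \left(-260181\right) = 54478258866$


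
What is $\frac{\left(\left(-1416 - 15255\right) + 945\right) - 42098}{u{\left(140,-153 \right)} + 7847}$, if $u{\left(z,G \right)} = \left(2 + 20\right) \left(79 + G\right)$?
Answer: $- \frac{57824}{6219} \approx -9.298$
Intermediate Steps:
$u{\left(z,G \right)} = 1738 + 22 G$ ($u{\left(z,G \right)} = 22 \left(79 + G\right) = 1738 + 22 G$)
$\frac{\left(\left(-1416 - 15255\right) + 945\right) - 42098}{u{\left(140,-153 \right)} + 7847} = \frac{\left(\left(-1416 - 15255\right) + 945\right) - 42098}{\left(1738 + 22 \left(-153\right)\right) + 7847} = \frac{\left(-16671 + 945\right) - 42098}{\left(1738 - 3366\right) + 7847} = \frac{-15726 - 42098}{-1628 + 7847} = - \frac{57824}{6219}$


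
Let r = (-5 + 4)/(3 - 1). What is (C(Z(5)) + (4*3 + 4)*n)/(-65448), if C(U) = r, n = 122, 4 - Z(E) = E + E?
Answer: -1301/43632 ≈ -0.029818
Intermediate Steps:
Z(E) = 4 - 2*E (Z(E) = 4 - (E + E) = 4 - 2*E)
r = -½ (r = -1/2 = -1*½ = -½ ≈ -0.50000)
C(U) = -½
(C(Z(5)) + (4*3 + 4)*n)/(-65448) = (-½ + (4*3 + 4)*122)/(-65448) = (-½ + (12 + 4)*122)*(-1/65448) = (-½ + 16*122)*(-1/65448) = (-½ + 1952)*(-1/65448) = (3903/2)*(-1/65448) = -1301/43632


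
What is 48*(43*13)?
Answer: 26832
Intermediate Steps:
48*(43*13) = 48*559 = 26832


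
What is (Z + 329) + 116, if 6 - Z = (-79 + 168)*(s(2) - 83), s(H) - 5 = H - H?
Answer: 7393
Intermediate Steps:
s(H) = 5 (s(H) = 5 + (H - H) = 5 + 0 = 5)
Z = 6948 (Z = 6 - (-79 + 168)*(5 - 83) = 6 - 89*(-78) = 6 - 1*(-6942) = 6 + 6942 = 6948)
(Z + 329) + 116 = (6948 + 329) + 116 = 7277 + 116 = 7393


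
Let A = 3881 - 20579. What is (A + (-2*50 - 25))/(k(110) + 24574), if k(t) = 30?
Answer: -16823/24604 ≈ -0.68375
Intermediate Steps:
A = -16698
(A + (-2*50 - 25))/(k(110) + 24574) = (-16698 + (-2*50 - 25))/(30 + 24574) = (-16698 + (-100 - 25))/24604 = (-16698 - 125)*(1/24604) = -16823*1/24604 = -16823/24604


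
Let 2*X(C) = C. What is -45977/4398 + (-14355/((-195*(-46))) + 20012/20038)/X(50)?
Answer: -345123713783/32937512595 ≈ -10.478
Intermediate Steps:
X(C) = C/2
-45977/4398 + (-14355/((-195*(-46))) + 20012/20038)/X(50) = -45977/4398 + (-14355/((-195*(-46))) + 20012/20038)/(((½)*50)) = -45977*1/4398 + (-14355/8970 + 20012*(1/20038))/25 = -45977/4398 + (-14355*1/8970 + 10006/10019)*(1/25) = -45977/4398 + (-957/598 + 10006/10019)*(1/25) = -45977/4398 - 3604595/5991362*1/25 = -45977/4398 - 720919/29956810 = -345123713783/32937512595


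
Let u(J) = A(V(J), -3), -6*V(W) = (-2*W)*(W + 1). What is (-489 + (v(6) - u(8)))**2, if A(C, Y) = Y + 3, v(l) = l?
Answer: 233289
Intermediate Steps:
V(W) = W*(1 + W)/3 (V(W) = -(-2*W)*(W + 1)/6 = -(-2*W)*(1 + W)/6 = -(-1)*W*(1 + W)/3 = W*(1 + W)/3)
A(C, Y) = 3 + Y
u(J) = 0 (u(J) = 3 - 3 = 0)
(-489 + (v(6) - u(8)))**2 = (-489 + (6 - 1*0))**2 = (-489 + (6 + 0))**2 = (-489 + 6)**2 = (-483)**2 = 233289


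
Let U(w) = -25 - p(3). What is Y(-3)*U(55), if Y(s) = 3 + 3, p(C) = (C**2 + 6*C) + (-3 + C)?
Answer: -312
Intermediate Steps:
p(C) = -3 + C**2 + 7*C
Y(s) = 6
U(w) = -52 (U(w) = -25 - (-3 + 3**2 + 7*3) = -25 - (-3 + 9 + 21) = -25 - 1*27 = -25 - 27 = -52)
Y(-3)*U(55) = 6*(-52) = -312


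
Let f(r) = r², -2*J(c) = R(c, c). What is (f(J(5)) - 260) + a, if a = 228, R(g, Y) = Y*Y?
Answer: 497/4 ≈ 124.25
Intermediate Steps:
R(g, Y) = Y²
J(c) = -c²/2
(f(J(5)) - 260) + a = ((-½*5²)² - 260) + 228 = ((-½*25)² - 260) + 228 = ((-25/2)² - 260) + 228 = (625/4 - 260) + 228 = -415/4 + 228 = 497/4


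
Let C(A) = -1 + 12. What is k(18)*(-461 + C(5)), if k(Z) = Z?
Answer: -8100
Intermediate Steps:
C(A) = 11
k(18)*(-461 + C(5)) = 18*(-461 + 11) = 18*(-450) = -8100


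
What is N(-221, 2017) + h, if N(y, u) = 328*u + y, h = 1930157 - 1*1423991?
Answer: 1167521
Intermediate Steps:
h = 506166 (h = 1930157 - 1423991 = 506166)
N(y, u) = y + 328*u
N(-221, 2017) + h = (-221 + 328*2017) + 506166 = (-221 + 661576) + 506166 = 661355 + 506166 = 1167521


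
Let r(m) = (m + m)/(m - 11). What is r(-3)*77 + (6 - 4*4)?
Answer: 23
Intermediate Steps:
r(m) = 2*m/(-11 + m) (r(m) = (2*m)/(-11 + m) = 2*m/(-11 + m))
r(-3)*77 + (6 - 4*4) = (2*(-3)/(-11 - 3))*77 + (6 - 4*4) = (2*(-3)/(-14))*77 + (6 - 16) = (2*(-3)*(-1/14))*77 - 10 = (3/7)*77 - 10 = 33 - 10 = 23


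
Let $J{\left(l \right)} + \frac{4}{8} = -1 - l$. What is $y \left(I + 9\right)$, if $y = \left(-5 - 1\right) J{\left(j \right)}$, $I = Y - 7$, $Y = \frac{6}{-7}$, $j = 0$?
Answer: $\frac{72}{7} \approx 10.286$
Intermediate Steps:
$Y = - \frac{6}{7}$ ($Y = 6 \left(- \frac{1}{7}\right) = - \frac{6}{7} \approx -0.85714$)
$I = - \frac{55}{7}$ ($I = - \frac{6}{7} - 7 = - \frac{55}{7} \approx -7.8571$)
$J{\left(l \right)} = - \frac{3}{2} - l$ ($J{\left(l \right)} = - \frac{1}{2} - \left(1 + l\right) = - \frac{3}{2} - l$)
$y = 9$ ($y = \left(-5 - 1\right) \left(- \frac{3}{2} - 0\right) = \left(-5 - 1\right) \left(- \frac{3}{2} + 0\right) = \left(-6\right) \left(- \frac{3}{2}\right) = 9$)
$y \left(I + 9\right) = 9 \left(- \frac{55}{7} + 9\right) = 9 \cdot \frac{8}{7} = \frac{72}{7}$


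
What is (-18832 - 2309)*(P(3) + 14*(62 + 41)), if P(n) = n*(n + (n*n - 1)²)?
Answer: -34734663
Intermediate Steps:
P(n) = n*(n + (-1 + n²)²) (P(n) = n*(n + (n² - 1)²) = n*(n + (-1 + n²)²))
(-18832 - 2309)*(P(3) + 14*(62 + 41)) = (-18832 - 2309)*(3*(3 + (-1 + 3²)²) + 14*(62 + 41)) = -21141*(3*(3 + (-1 + 9)²) + 14*103) = -21141*(3*(3 + 8²) + 1442) = -21141*(3*(3 + 64) + 1442) = -21141*(3*67 + 1442) = -21141*(201 + 1442) = -21141*1643 = -34734663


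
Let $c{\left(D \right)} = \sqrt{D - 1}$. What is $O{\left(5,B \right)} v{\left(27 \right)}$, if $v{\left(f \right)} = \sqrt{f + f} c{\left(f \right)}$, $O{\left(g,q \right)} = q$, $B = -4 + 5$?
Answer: $6 \sqrt{39} \approx 37.47$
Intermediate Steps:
$B = 1$
$c{\left(D \right)} = \sqrt{-1 + D}$
$v{\left(f \right)} = \sqrt{2} \sqrt{f} \sqrt{-1 + f}$ ($v{\left(f \right)} = \sqrt{f + f} \sqrt{-1 + f} = \sqrt{2 f} \sqrt{-1 + f} = \sqrt{2} \sqrt{f} \sqrt{-1 + f}$)
$O{\left(5,B \right)} v{\left(27 \right)} = 1 \sqrt{2} \sqrt{27} \sqrt{-1 + 27} = 1 \sqrt{2} \cdot 3 \sqrt{3} \sqrt{26} = 1 \cdot 6 \sqrt{39} = 6 \sqrt{39}$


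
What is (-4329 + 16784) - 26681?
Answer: -14226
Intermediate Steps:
(-4329 + 16784) - 26681 = 12455 - 26681 = -14226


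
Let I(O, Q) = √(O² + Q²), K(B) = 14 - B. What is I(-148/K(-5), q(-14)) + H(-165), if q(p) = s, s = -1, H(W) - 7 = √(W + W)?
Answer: 7 + √22265/19 + I*√330 ≈ 14.853 + 18.166*I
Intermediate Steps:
H(W) = 7 + √2*√W (H(W) = 7 + √(W + W) = 7 + √(2*W) = 7 + √2*√W)
q(p) = -1
I(-148/K(-5), q(-14)) + H(-165) = √((-148/(14 - 1*(-5)))² + (-1)²) + (7 + √2*√(-165)) = √((-148/(14 + 5))² + 1) + (7 + √2*(I*√165)) = √((-148/19)² + 1) + (7 + I*√330) = √(21904/361 + 1) + (7 + I*√330) = √(22265/361) + (7 + I*√330) = √22265/19 + (7 + I*√330) = 7 + √22265/19 + I*√330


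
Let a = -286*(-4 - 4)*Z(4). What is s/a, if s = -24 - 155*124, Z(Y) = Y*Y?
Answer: -4811/9152 ≈ -0.52568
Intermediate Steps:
Z(Y) = Y²
a = 36608 (a = -286*(-4 - 4)*4² = -(-2288)*16 = -286*(-128) = 36608)
s = -19244 (s = -24 - 19220 = -19244)
s/a = -19244/36608 = -19244*1/36608 = -4811/9152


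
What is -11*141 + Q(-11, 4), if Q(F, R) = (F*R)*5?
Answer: -1771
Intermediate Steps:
Q(F, R) = 5*F*R
-11*141 + Q(-11, 4) = -11*141 + 5*(-11)*4 = -1551 - 220 = -1771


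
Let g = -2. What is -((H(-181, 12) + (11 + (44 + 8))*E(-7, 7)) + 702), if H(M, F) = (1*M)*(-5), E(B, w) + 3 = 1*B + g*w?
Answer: -95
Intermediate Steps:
E(B, w) = -3 + B - 2*w (E(B, w) = -3 + (1*B - 2*w) = -3 + (B - 2*w) = -3 + B - 2*w)
H(M, F) = -5*M (H(M, F) = M*(-5) = -5*M)
-((H(-181, 12) + (11 + (44 + 8))*E(-7, 7)) + 702) = -((-5*(-181) + (11 + (44 + 8))*(-3 - 7 - 2*7)) + 702) = -((905 + (11 + 52)*(-3 - 7 - 14)) + 702) = -((905 + 63*(-24)) + 702) = -((905 - 1512) + 702) = -(-607 + 702) = -1*95 = -95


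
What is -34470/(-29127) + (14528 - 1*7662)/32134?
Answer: 217940827/155994503 ≈ 1.3971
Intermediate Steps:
-34470/(-29127) + (14528 - 1*7662)/32134 = -34470*(-1/29127) + (14528 - 7662)*(1/32134) = 11490/9709 + 6866*(1/32134) = 11490/9709 + 3433/16067 = 217940827/155994503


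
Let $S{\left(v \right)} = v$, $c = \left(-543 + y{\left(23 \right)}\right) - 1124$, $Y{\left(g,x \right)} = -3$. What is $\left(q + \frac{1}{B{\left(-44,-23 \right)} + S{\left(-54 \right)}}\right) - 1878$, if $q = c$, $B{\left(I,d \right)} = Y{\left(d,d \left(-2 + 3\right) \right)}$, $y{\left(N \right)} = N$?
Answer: $- \frac{200755}{57} \approx -3522.0$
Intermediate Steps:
$B{\left(I,d \right)} = -3$
$c = -1644$ ($c = \left(-543 + 23\right) - 1124 = -520 - 1124 = -1644$)
$q = -1644$
$\left(q + \frac{1}{B{\left(-44,-23 \right)} + S{\left(-54 \right)}}\right) - 1878 = \left(-1644 + \frac{1}{-3 - 54}\right) - 1878 = \left(-1644 + \frac{1}{-57}\right) - 1878 = \left(-1644 - \frac{1}{57}\right) - 1878 = - \frac{93709}{57} - 1878 = - \frac{200755}{57}$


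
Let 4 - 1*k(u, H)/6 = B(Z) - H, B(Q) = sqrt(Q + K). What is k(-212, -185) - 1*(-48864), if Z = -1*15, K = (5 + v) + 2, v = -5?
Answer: 47778 - 6*I*sqrt(13) ≈ 47778.0 - 21.633*I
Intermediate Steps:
K = 2 (K = (5 - 5) + 2 = 0 + 2 = 2)
Z = -15
B(Q) = sqrt(2 + Q) (B(Q) = sqrt(Q + 2) = sqrt(2 + Q))
k(u, H) = 24 + 6*H - 6*I*sqrt(13) (k(u, H) = 24 - 6*(sqrt(2 - 15) - H) = 24 - 6*(sqrt(-13) - H) = 24 - 6*(I*sqrt(13) - H) = 24 - 6*(-H + I*sqrt(13)) = 24 + (6*H - 6*I*sqrt(13)) = 24 + 6*H - 6*I*sqrt(13))
k(-212, -185) - 1*(-48864) = (24 + 6*(-185) - 6*I*sqrt(13)) - 1*(-48864) = (24 - 1110 - 6*I*sqrt(13)) + 48864 = (-1086 - 6*I*sqrt(13)) + 48864 = 47778 - 6*I*sqrt(13)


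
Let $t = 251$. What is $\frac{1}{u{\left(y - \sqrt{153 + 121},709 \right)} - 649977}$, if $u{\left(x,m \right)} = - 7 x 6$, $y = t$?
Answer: $- \frac{73391}{48476096225} - \frac{14 \sqrt{274}}{145428288675} \approx -1.5156 \cdot 10^{-6}$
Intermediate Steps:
$y = 251$
$u{\left(x,m \right)} = - 42 x$
$\frac{1}{u{\left(y - \sqrt{153 + 121},709 \right)} - 649977} = \frac{1}{- 42 \left(251 - \sqrt{153 + 121}\right) - 649977} = \frac{1}{- 42 \left(251 - \sqrt{274}\right) - 649977} = \frac{1}{\left(-10542 + 42 \sqrt{274}\right) - 649977} = \frac{1}{-660519 + 42 \sqrt{274}}$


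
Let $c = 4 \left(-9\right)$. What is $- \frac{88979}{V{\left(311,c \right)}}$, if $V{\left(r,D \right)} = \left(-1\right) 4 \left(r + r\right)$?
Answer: $\frac{88979}{2488} \approx 35.763$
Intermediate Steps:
$c = -36$
$V{\left(r,D \right)} = - 8 r$ ($V{\left(r,D \right)} = - 4 \cdot 2 r = - 8 r$)
$- \frac{88979}{V{\left(311,c \right)}} = - \frac{88979}{\left(-8\right) 311} = - \frac{88979}{-2488} = \left(-88979\right) \left(- \frac{1}{2488}\right) = \frac{88979}{2488}$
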